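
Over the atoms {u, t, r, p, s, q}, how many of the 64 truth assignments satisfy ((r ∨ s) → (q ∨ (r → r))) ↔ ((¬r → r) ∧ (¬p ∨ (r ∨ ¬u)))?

32

Initial set: {(((r ∨ s) → (q ∨ (r → r))) ↔ ((¬r → r) ∧ (¬p ∨ (r ∨ ¬u))))}.
(((r ∨ s) → (q ∨ (r → r))) ↔ ((¬r → r) ∧ (¬p ∨ (r ∨ ¬u)))): β-rule — branch into ((r ∨ s) → (q ∨ (r → r))), ((¬r → r) ∧ (¬p ∨ (r ∨ ¬u)))  //  ¬((r ∨ s) → (q ∨ (r → r))), ¬((¬r → r) ∧ (¬p ∨ (r ∨ ¬u))).
  branch 1 (add ((r ∨ s) → (q ∨ (r → r))), ((¬r → r) ∧ (¬p ∨ (r ∨ ¬u)))):
    ((¬r → r) ∧ (¬p ∨ (r ∨ ¬u))): α-rule — add (¬r → r), (¬p ∨ (r ∨ ¬u)).
    ((r ∨ s) → (q ∨ (r → r))): β-rule — branch into ¬(r ∨ s)  //  (q ∨ (r → r)).
      branch 1.1 (add ¬(r ∨ s)):
        ¬(r ∨ s): α-rule — add ¬r, ¬s.
        (¬r → r): β-rule — branch into ¬¬r  //  r.
          branch 1.1.1 (add ¬¬r):
            × closes — contains both r and ¬r.
          branch 1.1.2 (add r):
            × closes — contains both r and ¬r.
      branch 1.2 (add (q ∨ (r → r))):
        (¬r → r): β-rule — branch into ¬¬r  //  r.
          branch 1.2.1 (add ¬¬r):
            (¬p ∨ (r ∨ ¬u)): β-rule — branch into ¬p  //  (r ∨ ¬u).
              branch 1.2.1.1 (add ¬p):
                (q ∨ (r → r)): β-rule — branch into q  //  (r → r).
                  branch 1.2.1.1.1 (add q):
                    ○ open, literals {p=false, q=true, r=true}.
                  branch 1.2.1.1.2 (add (r → r)):
                    (r → r): β-rule — branch into ¬r  //  r.
                      branch 1.2.1.1.2.1 (add ¬r):
                        × closes — contains both r and ¬r.
                      branch 1.2.1.1.2.2 (add r):
                        ○ open, literals {p=false, r=true}.
              branch 1.2.1.2 (add (r ∨ ¬u)):
                (q ∨ (r → r)): β-rule — branch into q  //  (r → r).
                  branch 1.2.1.2.1 (add q):
                    (r ∨ ¬u): β-rule — branch into r  //  ¬u.
                      branch 1.2.1.2.1.1 (add r):
                        ○ open, literals {q=true, r=true}.
                      branch 1.2.1.2.1.2 (add ¬u):
                        ○ open, literals {q=true, r=true, u=false}.
                  branch 1.2.1.2.2 (add (r → r)):
                    (r ∨ ¬u): β-rule — branch into r  //  ¬u.
                      branch 1.2.1.2.2.1 (add r):
                        (r → r): β-rule — branch into ¬r  //  r.
                          branch 1.2.1.2.2.1.1 (add ¬r):
                            × closes — contains both r and ¬r.
                          branch 1.2.1.2.2.1.2 (add r):
                            ○ open, literals {r=true}.
                      branch 1.2.1.2.2.2 (add ¬u):
                        (r → r): β-rule — branch into ¬r  //  r.
                          branch 1.2.1.2.2.2.1 (add ¬r):
                            × closes — contains both r and ¬r.
                          branch 1.2.1.2.2.2.2 (add r):
                            ○ open, literals {r=true, u=false}.
          branch 1.2.2 (add r):
            (¬p ∨ (r ∨ ¬u)): β-rule — branch into ¬p  //  (r ∨ ¬u).
              branch 1.2.2.1 (add ¬p):
                (q ∨ (r → r)): β-rule — branch into q  //  (r → r).
                  branch 1.2.2.1.1 (add q):
                    ○ open, literals {p=false, q=true, r=true}.
                  branch 1.2.2.1.2 (add (r → r)):
                    (r → r): β-rule — branch into ¬r  //  r.
                      branch 1.2.2.1.2.1 (add ¬r):
                        × closes — contains both r and ¬r.
                      branch 1.2.2.1.2.2 (add r):
                        ○ open, literals {p=false, r=true}.
              branch 1.2.2.2 (add (r ∨ ¬u)):
                (q ∨ (r → r)): β-rule — branch into q  //  (r → r).
                  branch 1.2.2.2.1 (add q):
                    (r ∨ ¬u): β-rule — branch into r  //  ¬u.
                      branch 1.2.2.2.1.1 (add r):
                        ○ open, literals {q=true, r=true}.
                      branch 1.2.2.2.1.2 (add ¬u):
                        ○ open, literals {q=true, r=true, u=false}.
                  branch 1.2.2.2.2 (add (r → r)):
                    (r ∨ ¬u): β-rule — branch into r  //  ¬u.
                      branch 1.2.2.2.2.1 (add r):
                        (r → r): β-rule — branch into ¬r  //  r.
                          branch 1.2.2.2.2.1.1 (add ¬r):
                            × closes — contains both r and ¬r.
                          branch 1.2.2.2.2.1.2 (add r):
                            ○ open, literals {r=true}.
                      branch 1.2.2.2.2.2 (add ¬u):
                        (r → r): β-rule — branch into ¬r  //  r.
                          branch 1.2.2.2.2.2.1 (add ¬r):
                            × closes — contains both r and ¬r.
                          branch 1.2.2.2.2.2.2 (add r):
                            ○ open, literals {r=true, u=false}.
  branch 2 (add ¬((r ∨ s) → (q ∨ (r → r))), ¬((¬r → r) ∧ (¬p ∨ (r ∨ ¬u)))):
    ¬((r ∨ s) → (q ∨ (r → r))): α-rule — add (r ∨ s), ¬(q ∨ (r → r)).
    ¬(q ∨ (r → r)): α-rule — add ¬q, ¬(r → r).
    ¬(r → r): α-rule — add r, ¬r.
    × closes — contains both r and ¬r.
9 branches closed, 12 open.
Each open branch fixes some atoms; the unmentioned ones are free. Counting distinct full assignments: branch {p=false, q=true, r=true} (u, t, s) contributes 8 new; branch {p=false, r=true} (u, t, s, q) contributes 8 new; branch {q=true, r=true} (u, t, p, s) contributes 8 new; branch {q=true, r=true, u=false} (t, p, s) contributes 0 new; branch {r=true} (u, t, p, s, q) contributes 8 new; branch {r=true, u=false} (t, p, s, q) contributes 0 new; branch {p=false, q=true, r=true} (u, t, s) contributes 0 new; branch {p=false, r=true} (u, t, s, q) contributes 0 new; branch {q=true, r=true} (u, t, p, s) contributes 0 new; branch {q=true, r=true, u=false} (t, p, s) contributes 0 new; branch {r=true} (u, t, p, s, q) contributes 0 new; branch {r=true, u=false} (t, p, s, q) contributes 0 new. Total: 32.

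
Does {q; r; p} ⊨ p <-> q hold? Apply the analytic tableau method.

Yes

Initial set: {q; r; p; ~(p <-> q)}.
~(p <-> q): β-rule — branch into p, ~q  //  ~p, q.
  branch 1 (add p, ~q):
    × closes — contains both q and ~q.
  branch 2 (add ~p, q):
    × closes — contains both p and ~p.
All 2 branches close.
Every branch closed, so the premises entail the conclusion.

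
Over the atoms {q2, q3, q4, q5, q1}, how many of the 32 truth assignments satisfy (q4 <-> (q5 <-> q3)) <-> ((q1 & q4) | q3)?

Initial set: {((q4 <-> (q5 <-> q3)) <-> ((q1 & q4) | q3))}.
((q4 <-> (q5 <-> q3)) <-> ((q1 & q4) | q3)): β-rule — branch into (q4 <-> (q5 <-> q3)), ((q1 & q4) | q3)  //  ~(q4 <-> (q5 <-> q3)), ~((q1 & q4) | q3).
  branch 1 (add (q4 <-> (q5 <-> q3)), ((q1 & q4) | q3)):
    (q4 <-> (q5 <-> q3)): β-rule — branch into q4, (q5 <-> q3)  //  ~q4, ~(q5 <-> q3).
      branch 1.1 (add q4, (q5 <-> q3)):
        ((q1 & q4) | q3): β-rule — branch into (q1 & q4)  //  q3.
          branch 1.1.1 (add (q1 & q4)):
            (q1 & q4): α-rule — add q1, q4.
            (q5 <-> q3): β-rule — branch into q5, q3  //  ~q5, ~q3.
              branch 1.1.1.1 (add q5, q3):
                ○ open, literals {q1=T, q3=T, q4=T, q5=T}.
              branch 1.1.1.2 (add ~q5, ~q3):
                ○ open, literals {q1=T, q3=F, q4=T, q5=F}.
          branch 1.1.2 (add q3):
            (q5 <-> q3): β-rule — branch into q5, q3  //  ~q5, ~q3.
              branch 1.1.2.1 (add q5, q3):
                ○ open, literals {q3=T, q4=T, q5=T}.
              branch 1.1.2.2 (add ~q5, ~q3):
                × closes — contains both q3 and ~q3.
      branch 1.2 (add ~q4, ~(q5 <-> q3)):
        ((q1 & q4) | q3): β-rule — branch into (q1 & q4)  //  q3.
          branch 1.2.1 (add (q1 & q4)):
            (q1 & q4): α-rule — add q1, q4.
            × closes — contains both q4 and ~q4.
          branch 1.2.2 (add q3):
            ~(q5 <-> q3): β-rule — branch into q5, ~q3  //  ~q5, q3.
              branch 1.2.2.1 (add q5, ~q3):
                × closes — contains both q3 and ~q3.
              branch 1.2.2.2 (add ~q5, q3):
                ○ open, literals {q3=T, q4=F, q5=F}.
  branch 2 (add ~(q4 <-> (q5 <-> q3)), ~((q1 & q4) | q3)):
    ~((q1 & q4) | q3): α-rule — add ~(q1 & q4), ~q3.
    ~(q4 <-> (q5 <-> q3)): β-rule — branch into q4, ~(q5 <-> q3)  //  ~q4, (q5 <-> q3).
      branch 2.1 (add q4, ~(q5 <-> q3)):
        ~(q1 & q4): β-rule — branch into ~q1  //  ~q4.
          branch 2.1.1 (add ~q1):
            ~(q5 <-> q3): β-rule — branch into q5, ~q3  //  ~q5, q3.
              branch 2.1.1.1 (add q5, ~q3):
                ○ open, literals {q1=F, q3=F, q4=T, q5=T}.
              branch 2.1.1.2 (add ~q5, q3):
                × closes — contains both q3 and ~q3.
          branch 2.1.2 (add ~q4):
            × closes — contains both q4 and ~q4.
      branch 2.2 (add ~q4, (q5 <-> q3)):
        ~(q1 & q4): β-rule — branch into ~q1  //  ~q4.
          branch 2.2.1 (add ~q1):
            (q5 <-> q3): β-rule — branch into q5, q3  //  ~q5, ~q3.
              branch 2.2.1.1 (add q5, q3):
                × closes — contains both q3 and ~q3.
              branch 2.2.1.2 (add ~q5, ~q3):
                ○ open, literals {q1=F, q3=F, q4=F, q5=F}.
          branch 2.2.2 (add ~q4):
            (q5 <-> q3): β-rule — branch into q5, q3  //  ~q5, ~q3.
              branch 2.2.2.1 (add q5, q3):
                × closes — contains both q3 and ~q3.
              branch 2.2.2.2 (add ~q5, ~q3):
                ○ open, literals {q3=F, q4=F, q5=F}.
7 branches closed, 7 open.
Each open branch fixes some atoms; the unmentioned ones are free. Counting distinct full assignments: branch {q1=T, q3=T, q4=T, q5=T} (q2) contributes 2 new; branch {q1=T, q3=F, q4=T, q5=F} (q2) contributes 2 new; branch {q3=T, q4=T, q5=T} (q2, q1) contributes 2 new; branch {q3=T, q4=F, q5=F} (q2, q1) contributes 4 new; branch {q1=F, q3=F, q4=T, q5=T} (q2) contributes 2 new; branch {q1=F, q3=F, q4=F, q5=F} (q2) contributes 2 new; branch {q3=F, q4=F, q5=F} (q2, q1) contributes 2 new. Total: 16.

16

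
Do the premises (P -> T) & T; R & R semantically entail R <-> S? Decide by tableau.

No

Initial set: {((P -> T) & T); (R & R); ~(R <-> S)}.
((P -> T) & T): α-rule — add (P -> T), T.
(R & R): α-rule — add R, R.
~(R <-> S): β-rule — branch into R, ~S  //  ~R, S.
  branch 1 (add R, ~S):
    (P -> T): β-rule — branch into ~P  //  T.
      branch 1.1 (add ~P):
        ○ open, literals {P=0, R=1, S=0, T=1}.
      branch 1.2 (add T):
        ○ open, literals {R=1, S=0, T=1}.
  branch 2 (add ~R, S):
    × closes — contains both R and ~R.
1 branch closed, 2 open.
An open branch gives a countermodel: P=0, R=1, S=0, T=1 (unmentioned atoms arbitrary); the premises hold there but the conclusion fails.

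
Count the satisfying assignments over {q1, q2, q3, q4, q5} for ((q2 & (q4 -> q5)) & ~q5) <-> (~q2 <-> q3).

16

Initial set: {T (((q2 & (q4 -> q5)) & ~q5) <-> (~q2 <-> q3))}.
T (((q2 & (q4 -> q5)) & ~q5) <-> (~q2 <-> q3)): β-rule — branch into T ((q2 & (q4 -> q5)) & ~q5), T (~q2 <-> q3)  //  F ((q2 & (q4 -> q5)) & ~q5), F (~q2 <-> q3).
  branch 1 (add T ((q2 & (q4 -> q5)) & ~q5), T (~q2 <-> q3)):
    T ((q2 & (q4 -> q5)) & ~q5): α-rule — add T (q2 & (q4 -> q5)), T ~q5.
    T (q2 & (q4 -> q5)): α-rule — add T q2, T (q4 -> q5).
    T (~q2 <-> q3): β-rule — branch into T ~q2, T q3  //  F ~q2, F q3.
      branch 1.1 (add T ~q2, T q3):
        × closes — contains both q2 and ~q2.
      branch 1.2 (add F ~q2, F q3):
        T (q4 -> q5): β-rule — branch into F q4  //  T q5.
          branch 1.2.1 (add F q4):
            ○ open, literals {q2=true, q3=false, q4=false, q5=false}.
          branch 1.2.2 (add T q5):
            × closes — contains both q5 and ~q5.
  branch 2 (add F ((q2 & (q4 -> q5)) & ~q5), F (~q2 <-> q3)):
    F ((q2 & (q4 -> q5)) & ~q5): β-rule — branch into F (q2 & (q4 -> q5))  //  F ~q5.
      branch 2.1 (add F (q2 & (q4 -> q5))):
        F (~q2 <-> q3): β-rule — branch into T ~q2, F q3  //  F ~q2, T q3.
          branch 2.1.1 (add T ~q2, F q3):
            F (q2 & (q4 -> q5)): β-rule — branch into F q2  //  F (q4 -> q5).
              branch 2.1.1.1 (add F q2):
                ○ open, literals {q2=false, q3=false}.
              branch 2.1.1.2 (add F (q4 -> q5)):
                F (q4 -> q5): α-rule — add T q4, F q5.
                ○ open, literals {q2=false, q3=false, q4=true, q5=false}.
          branch 2.1.2 (add F ~q2, T q3):
            F (q2 & (q4 -> q5)): β-rule — branch into F q2  //  F (q4 -> q5).
              branch 2.1.2.1 (add F q2):
                × closes — contains both q2 and ~q2.
              branch 2.1.2.2 (add F (q4 -> q5)):
                F (q4 -> q5): α-rule — add T q4, F q5.
                ○ open, literals {q2=true, q3=true, q4=true, q5=false}.
      branch 2.2 (add F ~q5):
        F (~q2 <-> q3): β-rule — branch into T ~q2, F q3  //  F ~q2, T q3.
          branch 2.2.1 (add T ~q2, F q3):
            ○ open, literals {q2=false, q3=false, q5=true}.
          branch 2.2.2 (add F ~q2, T q3):
            ○ open, literals {q2=true, q3=true, q5=true}.
3 branches closed, 6 open.
Each open branch fixes some atoms; the unmentioned ones are free. Counting distinct full assignments: branch {q2=true, q3=false, q4=false, q5=false} (q1) contributes 2 new; branch {q2=false, q3=false} (q1, q4, q5) contributes 8 new; branch {q2=false, q3=false, q4=true, q5=false} (q1) contributes 0 new; branch {q2=true, q3=true, q4=true, q5=false} (q1) contributes 2 new; branch {q2=false, q3=false, q5=true} (q1, q4) contributes 0 new; branch {q2=true, q3=true, q5=true} (q1, q4) contributes 4 new. Total: 16.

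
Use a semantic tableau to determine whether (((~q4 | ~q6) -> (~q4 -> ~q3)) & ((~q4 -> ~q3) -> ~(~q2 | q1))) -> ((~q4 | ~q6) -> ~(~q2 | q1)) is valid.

Assume the negation and expand:
Initial set: {~((((~q4 | ~q6) -> (~q4 -> ~q3)) & ((~q4 -> ~q3) -> ~(~q2 | q1))) -> ((~q4 | ~q6) -> ~(~q2 | q1)))}.
~((((~q4 | ~q6) -> (~q4 -> ~q3)) & ((~q4 -> ~q3) -> ~(~q2 | q1))) -> ((~q4 | ~q6) -> ~(~q2 | q1))): α-rule — add (((~q4 | ~q6) -> (~q4 -> ~q3)) & ((~q4 -> ~q3) -> ~(~q2 | q1))), ~((~q4 | ~q6) -> ~(~q2 | q1)).
(((~q4 | ~q6) -> (~q4 -> ~q3)) & ((~q4 -> ~q3) -> ~(~q2 | q1))): α-rule — add ((~q4 | ~q6) -> (~q4 -> ~q3)), ((~q4 -> ~q3) -> ~(~q2 | q1)).
~((~q4 | ~q6) -> ~(~q2 | q1)): α-rule — add (~q4 | ~q6), ~~(~q2 | q1).
((~q4 | ~q6) -> (~q4 -> ~q3)): β-rule — branch into ~(~q4 | ~q6)  //  (~q4 -> ~q3).
  branch 1 (add ~(~q4 | ~q6)):
    ~(~q4 | ~q6): α-rule — add ~~q4, ~~q6.
    ((~q4 -> ~q3) -> ~(~q2 | q1)): β-rule — branch into ~(~q4 -> ~q3)  //  ~(~q2 | q1).
      branch 1.1 (add ~(~q4 -> ~q3)):
        ~(~q4 -> ~q3): α-rule — add ~q4, ~~q3.
        × closes — contains both q4 and ~q4.
      branch 1.2 (add ~(~q2 | q1)):
        ~(~q2 | q1): α-rule — add ~~q2, ~q1.
        (~q4 | ~q6): β-rule — branch into ~q4  //  ~q6.
          branch 1.2.1 (add ~q4):
            × closes — contains both q4 and ~q4.
          branch 1.2.2 (add ~q6):
            × closes — contains both q6 and ~q6.
  branch 2 (add (~q4 -> ~q3)):
    ((~q4 -> ~q3) -> ~(~q2 | q1)): β-rule — branch into ~(~q4 -> ~q3)  //  ~(~q2 | q1).
      branch 2.1 (add ~(~q4 -> ~q3)):
        ~(~q4 -> ~q3): α-rule — add ~q4, ~~q3.
        (~q4 | ~q6): β-rule — branch into ~q4  //  ~q6.
          branch 2.1.1 (add ~q4):
            ~~(~q2 | q1): β-rule — branch into ~q2  //  q1.
              branch 2.1.1.1 (add ~q2):
                (~q4 -> ~q3): β-rule — branch into ~~q4  //  ~q3.
                  branch 2.1.1.1.1 (add ~~q4):
                    × closes — contains both q4 and ~q4.
                  branch 2.1.1.1.2 (add ~q3):
                    × closes — contains both q3 and ~q3.
              branch 2.1.1.2 (add q1):
                (~q4 -> ~q3): β-rule — branch into ~~q4  //  ~q3.
                  branch 2.1.1.2.1 (add ~~q4):
                    × closes — contains both q4 and ~q4.
                  branch 2.1.1.2.2 (add ~q3):
                    × closes — contains both q3 and ~q3.
          branch 2.1.2 (add ~q6):
            ~~(~q2 | q1): β-rule — branch into ~q2  //  q1.
              branch 2.1.2.1 (add ~q2):
                (~q4 -> ~q3): β-rule — branch into ~~q4  //  ~q3.
                  branch 2.1.2.1.1 (add ~~q4):
                    × closes — contains both q4 and ~q4.
                  branch 2.1.2.1.2 (add ~q3):
                    × closes — contains both q3 and ~q3.
              branch 2.1.2.2 (add q1):
                (~q4 -> ~q3): β-rule — branch into ~~q4  //  ~q3.
                  branch 2.1.2.2.1 (add ~~q4):
                    × closes — contains both q4 and ~q4.
                  branch 2.1.2.2.2 (add ~q3):
                    × closes — contains both q3 and ~q3.
      branch 2.2 (add ~(~q2 | q1)):
        ~(~q2 | q1): α-rule — add ~~q2, ~q1.
        (~q4 | ~q6): β-rule — branch into ~q4  //  ~q6.
          branch 2.2.1 (add ~q4):
            ~~(~q2 | q1): β-rule — branch into ~q2  //  q1.
              branch 2.2.1.1 (add ~q2):
                × closes — contains both q2 and ~q2.
              branch 2.2.1.2 (add q1):
                × closes — contains both q1 and ~q1.
          branch 2.2.2 (add ~q6):
            ~~(~q2 | q1): β-rule — branch into ~q2  //  q1.
              branch 2.2.2.1 (add ~q2):
                × closes — contains both q2 and ~q2.
              branch 2.2.2.2 (add q1):
                × closes — contains both q1 and ~q1.
All 15 branches close.
Every branch closed, so the negation is unsatisfiable and the formula is valid.

Valid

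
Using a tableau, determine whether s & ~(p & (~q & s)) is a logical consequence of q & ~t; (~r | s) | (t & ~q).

Initial set: {(q & ~t); ((~r | s) | (t & ~q)); ~(s & ~(p & (~q & s)))}.
(q & ~t): α-rule — add q, ~t.
((~r | s) | (t & ~q)): β-rule — branch into (~r | s)  //  (t & ~q).
  branch 1 (add (~r | s)):
    ~(s & ~(p & (~q & s))): β-rule — branch into ~s  //  ~~(p & (~q & s)).
      branch 1.1 (add ~s):
        (~r | s): β-rule — branch into ~r  //  s.
          branch 1.1.1 (add ~r):
            ○ open, literals {q=T, r=F, s=F, t=F}.
          branch 1.1.2 (add s):
            × closes — contains both s and ~s.
      branch 1.2 (add ~~(p & (~q & s))):
        ~~(p & (~q & s)): α-rule — add p, (~q & s).
        (~q & s): α-rule — add ~q, s.
        × closes — contains both q and ~q.
  branch 2 (add (t & ~q)):
    (t & ~q): α-rule — add t, ~q.
    × closes — contains both t and ~t.
3 branches closed, 1 open.
An open branch gives a countermodel: q=T, r=F, s=F, t=F (unmentioned atoms arbitrary); the premises hold there but the conclusion fails.

No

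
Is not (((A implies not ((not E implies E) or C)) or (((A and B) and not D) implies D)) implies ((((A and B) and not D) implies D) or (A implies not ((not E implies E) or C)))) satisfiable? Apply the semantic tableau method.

Initial set: {not (((A implies not ((not E implies E) or C)) or (((A and B) and not D) implies D)) implies ((((A and B) and not D) implies D) or (A implies not ((not E implies E) or C))))}.
not (((A implies not ((not E implies E) or C)) or (((A and B) and not D) implies D)) implies ((((A and B) and not D) implies D) or (A implies not ((not E implies E) or C)))): α-rule — add ((A implies not ((not E implies E) or C)) or (((A and B) and not D) implies D)), not ((((A and B) and not D) implies D) or (A implies not ((not E implies E) or C))).
not ((((A and B) and not D) implies D) or (A implies not ((not E implies E) or C))): α-rule — add not (((A and B) and not D) implies D), not (A implies not ((not E implies E) or C)).
not (((A and B) and not D) implies D): α-rule — add ((A and B) and not D), not D.
not (A implies not ((not E implies E) or C)): α-rule — add A, not not ((not E implies E) or C).
((A and B) and not D): α-rule — add (A and B), not D.
(A and B): α-rule — add A, B.
((A implies not ((not E implies E) or C)) or (((A and B) and not D) implies D)): β-rule — branch into (A implies not ((not E implies E) or C))  //  (((A and B) and not D) implies D).
  branch 1 (add (A implies not ((not E implies E) or C))):
    not not ((not E implies E) or C): β-rule — branch into (not E implies E)  //  C.
      branch 1.1 (add (not E implies E)):
        (A implies not ((not E implies E) or C)): β-rule — branch into not A  //  not ((not E implies E) or C).
          branch 1.1.1 (add not A):
            × closes — contains both A and not A.
          branch 1.1.2 (add not ((not E implies E) or C)):
            not ((not E implies E) or C): α-rule — add not (not E implies E), not C.
            not (not E implies E): α-rule — add not E, not E.
            (not E implies E): β-rule — branch into not not E  //  E.
              branch 1.1.2.1 (add not not E):
                × closes — contains both E and not E.
              branch 1.1.2.2 (add E):
                × closes — contains both E and not E.
      branch 1.2 (add C):
        (A implies not ((not E implies E) or C)): β-rule — branch into not A  //  not ((not E implies E) or C).
          branch 1.2.1 (add not A):
            × closes — contains both A and not A.
          branch 1.2.2 (add not ((not E implies E) or C)):
            not ((not E implies E) or C): α-rule — add not (not E implies E), not C.
            × closes — contains both C and not C.
  branch 2 (add (((A and B) and not D) implies D)):
    not not ((not E implies E) or C): β-rule — branch into (not E implies E)  //  C.
      branch 2.1 (add (not E implies E)):
        (((A and B) and not D) implies D): β-rule — branch into not ((A and B) and not D)  //  D.
          branch 2.1.1 (add not ((A and B) and not D)):
            (not E implies E): β-rule — branch into not not E  //  E.
              branch 2.1.1.1 (add not not E):
                not ((A and B) and not D): β-rule — branch into not (A and B)  //  not not D.
                  branch 2.1.1.1.1 (add not (A and B)):
                    not (A and B): β-rule — branch into not A  //  not B.
                      branch 2.1.1.1.1.1 (add not A):
                        × closes — contains both A and not A.
                      branch 2.1.1.1.1.2 (add not B):
                        × closes — contains both B and not B.
                  branch 2.1.1.1.2 (add not not D):
                    × closes — contains both D and not D.
              branch 2.1.1.2 (add E):
                not ((A and B) and not D): β-rule — branch into not (A and B)  //  not not D.
                  branch 2.1.1.2.1 (add not (A and B)):
                    not (A and B): β-rule — branch into not A  //  not B.
                      branch 2.1.1.2.1.1 (add not A):
                        × closes — contains both A and not A.
                      branch 2.1.1.2.1.2 (add not B):
                        × closes — contains both B and not B.
                  branch 2.1.1.2.2 (add not not D):
                    × closes — contains both D and not D.
          branch 2.1.2 (add D):
            × closes — contains both D and not D.
      branch 2.2 (add C):
        (((A and B) and not D) implies D): β-rule — branch into not ((A and B) and not D)  //  D.
          branch 2.2.1 (add not ((A and B) and not D)):
            not ((A and B) and not D): β-rule — branch into not (A and B)  //  not not D.
              branch 2.2.1.1 (add not (A and B)):
                not (A and B): β-rule — branch into not A  //  not B.
                  branch 2.2.1.1.1 (add not A):
                    × closes — contains both A and not A.
                  branch 2.2.1.1.2 (add not B):
                    × closes — contains both B and not B.
              branch 2.2.1.2 (add not not D):
                × closes — contains both D and not D.
          branch 2.2.2 (add D):
            × closes — contains both D and not D.
All 16 branches close.
Every branch closed; the formula is unsatisfiable.

Unsatisfiable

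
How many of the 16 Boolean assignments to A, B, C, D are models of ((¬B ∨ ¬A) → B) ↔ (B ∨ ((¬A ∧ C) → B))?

Initial set: {(((¬B ∨ ¬A) → B) ↔ (B ∨ ((¬A ∧ C) → B)))}.
(((¬B ∨ ¬A) → B) ↔ (B ∨ ((¬A ∧ C) → B))): β-rule — branch into ((¬B ∨ ¬A) → B), (B ∨ ((¬A ∧ C) → B))  //  ¬((¬B ∨ ¬A) → B), ¬(B ∨ ((¬A ∧ C) → B)).
  branch 1 (add ((¬B ∨ ¬A) → B), (B ∨ ((¬A ∧ C) → B))):
    ((¬B ∨ ¬A) → B): β-rule — branch into ¬(¬B ∨ ¬A)  //  B.
      branch 1.1 (add ¬(¬B ∨ ¬A)):
        ¬(¬B ∨ ¬A): α-rule — add ¬¬B, ¬¬A.
        (B ∨ ((¬A ∧ C) → B)): β-rule — branch into B  //  ((¬A ∧ C) → B).
          branch 1.1.1 (add B):
            ○ open, literals {A=T, B=T}.
          branch 1.1.2 (add ((¬A ∧ C) → B)):
            ((¬A ∧ C) → B): β-rule — branch into ¬(¬A ∧ C)  //  B.
              branch 1.1.2.1 (add ¬(¬A ∧ C)):
                ¬(¬A ∧ C): β-rule — branch into ¬¬A  //  ¬C.
                  branch 1.1.2.1.1 (add ¬¬A):
                    ○ open, literals {A=T, B=T}.
                  branch 1.1.2.1.2 (add ¬C):
                    ○ open, literals {A=T, B=T, C=F}.
              branch 1.1.2.2 (add B):
                ○ open, literals {A=T, B=T}.
      branch 1.2 (add B):
        (B ∨ ((¬A ∧ C) → B)): β-rule — branch into B  //  ((¬A ∧ C) → B).
          branch 1.2.1 (add B):
            ○ open, literals {B=T}.
          branch 1.2.2 (add ((¬A ∧ C) → B)):
            ((¬A ∧ C) → B): β-rule — branch into ¬(¬A ∧ C)  //  B.
              branch 1.2.2.1 (add ¬(¬A ∧ C)):
                ¬(¬A ∧ C): β-rule — branch into ¬¬A  //  ¬C.
                  branch 1.2.2.1.1 (add ¬¬A):
                    ○ open, literals {A=T, B=T}.
                  branch 1.2.2.1.2 (add ¬C):
                    ○ open, literals {B=T, C=F}.
              branch 1.2.2.2 (add B):
                ○ open, literals {B=T}.
  branch 2 (add ¬((¬B ∨ ¬A) → B), ¬(B ∨ ((¬A ∧ C) → B))):
    ¬((¬B ∨ ¬A) → B): α-rule — add (¬B ∨ ¬A), ¬B.
    ¬(B ∨ ((¬A ∧ C) → B)): α-rule — add ¬B, ¬((¬A ∧ C) → B).
    ¬((¬A ∧ C) → B): α-rule — add (¬A ∧ C), ¬B.
    (¬A ∧ C): α-rule — add ¬A, C.
    (¬B ∨ ¬A): β-rule — branch into ¬B  //  ¬A.
      branch 2.1 (add ¬B):
        ○ open, literals {A=F, B=F, C=T}.
      branch 2.2 (add ¬A):
        ○ open, literals {A=F, B=F, C=T}.
0 branches closed, 10 open.
Each open branch fixes some atoms; the unmentioned ones are free. Counting distinct full assignments: branch {A=T, B=T} (C, D) contributes 4 new; branch {A=T, B=T} (C, D) contributes 0 new; branch {A=T, B=T, C=F} (D) contributes 0 new; branch {A=T, B=T} (C, D) contributes 0 new; branch {B=T} (A, C, D) contributes 4 new; branch {A=T, B=T} (C, D) contributes 0 new; branch {B=T, C=F} (A, D) contributes 0 new; branch {B=T} (A, C, D) contributes 0 new; branch {A=F, B=F, C=T} (D) contributes 2 new; branch {A=F, B=F, C=T} (D) contributes 0 new. Total: 10.

10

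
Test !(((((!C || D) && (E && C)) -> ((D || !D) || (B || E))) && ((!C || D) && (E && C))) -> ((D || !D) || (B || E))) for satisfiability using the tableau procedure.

Unsatisfiable

Initial set: {!(((((!C || D) && (E && C)) -> ((D || !D) || (B || E))) && ((!C || D) && (E && C))) -> ((D || !D) || (B || E)))}.
!(((((!C || D) && (E && C)) -> ((D || !D) || (B || E))) && ((!C || D) && (E && C))) -> ((D || !D) || (B || E))): α-rule — add ((((!C || D) && (E && C)) -> ((D || !D) || (B || E))) && ((!C || D) && (E && C))), !((D || !D) || (B || E)).
((((!C || D) && (E && C)) -> ((D || !D) || (B || E))) && ((!C || D) && (E && C))): α-rule — add (((!C || D) && (E && C)) -> ((D || !D) || (B || E))), ((!C || D) && (E && C)).
!((D || !D) || (B || E)): α-rule — add !(D || !D), !(B || E).
((!C || D) && (E && C)): α-rule — add (!C || D), (E && C).
!(D || !D): α-rule — add !D, !!D.
× closes — contains both D and !D.
All 1 branch closes.
Every branch closed; the formula is unsatisfiable.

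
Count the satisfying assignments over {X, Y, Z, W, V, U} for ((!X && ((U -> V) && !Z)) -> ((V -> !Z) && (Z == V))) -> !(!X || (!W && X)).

24

Initial set: {T (((!X && ((U -> V) && !Z)) -> ((V -> !Z) && (Z == V))) -> !(!X || (!W && X)))}.
T (((!X && ((U -> V) && !Z)) -> ((V -> !Z) && (Z == V))) -> !(!X || (!W && X))): β-rule — branch into F ((!X && ((U -> V) && !Z)) -> ((V -> !Z) && (Z == V)))  //  T !(!X || (!W && X)).
  branch 1 (add F ((!X && ((U -> V) && !Z)) -> ((V -> !Z) && (Z == V)))):
    F ((!X && ((U -> V) && !Z)) -> ((V -> !Z) && (Z == V))): α-rule — add T (!X && ((U -> V) && !Z)), F ((V -> !Z) && (Z == V)).
    T (!X && ((U -> V) && !Z)): α-rule — add T !X, T ((U -> V) && !Z).
    T ((U -> V) && !Z): α-rule — add T (U -> V), T !Z.
    F ((V -> !Z) && (Z == V)): β-rule — branch into F (V -> !Z)  //  F (Z == V).
      branch 1.1 (add F (V -> !Z)):
        F (V -> !Z): α-rule — add T V, F !Z.
        × closes — contains both Z and !Z.
      branch 1.2 (add F (Z == V)):
        T (U -> V): β-rule — branch into F U  //  T V.
          branch 1.2.1 (add F U):
            F (Z == V): β-rule — branch into T Z, F V  //  F Z, T V.
              branch 1.2.1.1 (add T Z, F V):
                × closes — contains both Z and !Z.
              branch 1.2.1.2 (add F Z, T V):
                ○ open, literals {U=F, V=T, X=F, Z=F}.
          branch 1.2.2 (add T V):
            F (Z == V): β-rule — branch into T Z, F V  //  F Z, T V.
              branch 1.2.2.1 (add T Z, F V):
                × closes — contains both Z and !Z.
              branch 1.2.2.2 (add F Z, T V):
                ○ open, literals {V=T, X=F, Z=F}.
  branch 2 (add T !(!X || (!W && X))):
    T !(!X || (!W && X)): α-rule — add F !X, F (!W && X).
    F (!W && X): β-rule — branch into F !W  //  F X.
      branch 2.1 (add F !W):
        ○ open, literals {W=T, X=T}.
      branch 2.2 (add F X):
        × closes — contains both X and !X.
4 branches closed, 3 open.
Each open branch fixes some atoms; the unmentioned ones are free. Counting distinct full assignments: branch {U=F, V=T, X=F, Z=F} (Y, W) contributes 4 new; branch {V=T, X=F, Z=F} (Y, W, U) contributes 4 new; branch {W=T, X=T} (Y, Z, V, U) contributes 16 new. Total: 24.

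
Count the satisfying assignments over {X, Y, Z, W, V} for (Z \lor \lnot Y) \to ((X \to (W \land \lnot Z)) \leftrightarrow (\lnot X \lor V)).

Initial set: {((Z \lor \lnot Y) \to ((X \to (W \land \lnot Z)) \leftrightarrow (\lnot X \lor V)))}.
((Z \lor \lnot Y) \to ((X \to (W \land \lnot Z)) \leftrightarrow (\lnot X \lor V))): β-rule — branch into \lnot (Z \lor \lnot Y)  //  ((X \to (W \land \lnot Z)) \leftrightarrow (\lnot X \lor V)).
  branch 1 (add \lnot (Z \lor \lnot Y)):
    \lnot (Z \lor \lnot Y): α-rule — add \lnot Z, \lnot \lnot Y.
    ○ open, literals {Y=true, Z=false}.
  branch 2 (add ((X \to (W \land \lnot Z)) \leftrightarrow (\lnot X \lor V))):
    ((X \to (W \land \lnot Z)) \leftrightarrow (\lnot X \lor V)): β-rule — branch into (X \to (W \land \lnot Z)), (\lnot X \lor V)  //  \lnot (X \to (W \land \lnot Z)), \lnot (\lnot X \lor V).
      branch 2.1 (add (X \to (W \land \lnot Z)), (\lnot X \lor V)):
        (X \to (W \land \lnot Z)): β-rule — branch into \lnot X  //  (W \land \lnot Z).
          branch 2.1.1 (add \lnot X):
            (\lnot X \lor V): β-rule — branch into \lnot X  //  V.
              branch 2.1.1.1 (add \lnot X):
                ○ open, literals {X=false}.
              branch 2.1.1.2 (add V):
                ○ open, literals {V=true, X=false}.
          branch 2.1.2 (add (W \land \lnot Z)):
            (W \land \lnot Z): α-rule — add W, \lnot Z.
            (\lnot X \lor V): β-rule — branch into \lnot X  //  V.
              branch 2.1.2.1 (add \lnot X):
                ○ open, literals {W=true, X=false, Z=false}.
              branch 2.1.2.2 (add V):
                ○ open, literals {V=true, W=true, Z=false}.
      branch 2.2 (add \lnot (X \to (W \land \lnot Z)), \lnot (\lnot X \lor V)):
        \lnot (X \to (W \land \lnot Z)): α-rule — add X, \lnot (W \land \lnot Z).
        \lnot (\lnot X \lor V): α-rule — add \lnot \lnot X, \lnot V.
        \lnot (W \land \lnot Z): β-rule — branch into \lnot W  //  \lnot \lnot Z.
          branch 2.2.1 (add \lnot W):
            ○ open, literals {V=false, W=false, X=true}.
          branch 2.2.2 (add \lnot \lnot Z):
            ○ open, literals {V=false, X=true, Z=true}.
0 branches closed, 7 open.
Each open branch fixes some atoms; the unmentioned ones are free. Counting distinct full assignments: branch {Y=true, Z=false} (X, W, V) contributes 8 new; branch {X=false} (Y, Z, W, V) contributes 12 new; branch {V=true, X=false} (Y, Z, W) contributes 0 new; branch {W=true, X=false, Z=false} (Y, V) contributes 0 new; branch {V=true, W=true, Z=false} (X, Y) contributes 1 new; branch {V=false, W=false, X=true} (Y, Z) contributes 3 new; branch {V=false, X=true, Z=true} (Y, W) contributes 2 new. Total: 26.

26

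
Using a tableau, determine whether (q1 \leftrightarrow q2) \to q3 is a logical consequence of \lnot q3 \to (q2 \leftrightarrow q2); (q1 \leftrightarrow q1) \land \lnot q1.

Initial set: {T (\lnot q3 \to (q2 \leftrightarrow q2)); T ((q1 \leftrightarrow q1) \land \lnot q1); F ((q1 \leftrightarrow q2) \to q3)}.
T ((q1 \leftrightarrow q1) \land \lnot q1): α-rule — add T (q1 \leftrightarrow q1), T \lnot q1.
F ((q1 \leftrightarrow q2) \to q3): α-rule — add T (q1 \leftrightarrow q2), F q3.
T (\lnot q3 \to (q2 \leftrightarrow q2)): β-rule — branch into F \lnot q3  //  T (q2 \leftrightarrow q2).
  branch 1 (add F \lnot q3):
    × closes — contains both q3 and \lnot q3.
  branch 2 (add T (q2 \leftrightarrow q2)):
    T (q1 \leftrightarrow q1): β-rule — branch into T q1, T q1  //  F q1, F q1.
      branch 2.1 (add T q1, T q1):
        × closes — contains both q1 and \lnot q1.
      branch 2.2 (add F q1, F q1):
        T (q1 \leftrightarrow q2): β-rule — branch into T q1, T q2  //  F q1, F q2.
          branch 2.2.1 (add T q1, T q2):
            × closes — contains both q1 and \lnot q1.
          branch 2.2.2 (add F q1, F q2):
            T (q2 \leftrightarrow q2): β-rule — branch into T q2, T q2  //  F q2, F q2.
              branch 2.2.2.1 (add T q2, T q2):
                × closes — contains both q2 and \lnot q2.
              branch 2.2.2.2 (add F q2, F q2):
                ○ open, literals {q1=0, q2=0, q3=0}.
4 branches closed, 1 open.
An open branch gives a countermodel: q1=0, q2=0, q3=0 (unmentioned atoms arbitrary); the premises hold there but the conclusion fails.

No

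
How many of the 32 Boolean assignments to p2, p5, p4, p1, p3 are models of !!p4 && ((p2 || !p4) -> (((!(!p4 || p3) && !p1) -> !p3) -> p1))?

Initial set: {T (!!p4 && ((p2 || !p4) -> (((!(!p4 || p3) && !p1) -> !p3) -> p1)))}.
T (!!p4 && ((p2 || !p4) -> (((!(!p4 || p3) && !p1) -> !p3) -> p1))): α-rule — add T !!p4, T ((p2 || !p4) -> (((!(!p4 || p3) && !p1) -> !p3) -> p1)).
T !!p4: drop double negation, giving T p4.
T ((p2 || !p4) -> (((!(!p4 || p3) && !p1) -> !p3) -> p1)): β-rule — branch into F (p2 || !p4)  //  T (((!(!p4 || p3) && !p1) -> !p3) -> p1).
  branch 1 (add F (p2 || !p4)):
    F (p2 || !p4): α-rule — add F p2, F !p4.
    ○ open, literals {p2=0, p4=1}.
  branch 2 (add T (((!(!p4 || p3) && !p1) -> !p3) -> p1)):
    T (((!(!p4 || p3) && !p1) -> !p3) -> p1): β-rule — branch into F ((!(!p4 || p3) && !p1) -> !p3)  //  T p1.
      branch 2.1 (add F ((!(!p4 || p3) && !p1) -> !p3)):
        F ((!(!p4 || p3) && !p1) -> !p3): α-rule — add T (!(!p4 || p3) && !p1), F !p3.
        T (!(!p4 || p3) && !p1): α-rule — add T !(!p4 || p3), T !p1.
        T !(!p4 || p3): α-rule — add F !p4, F p3.
        × closes — contains both p3 and !p3.
      branch 2.2 (add T p1):
        ○ open, literals {p1=1, p4=1}.
1 branch closed, 2 open.
Each open branch fixes some atoms; the unmentioned ones are free. Counting distinct full assignments: branch {p2=0, p4=1} (p5, p1, p3) contributes 8 new; branch {p1=1, p4=1} (p2, p5, p3) contributes 4 new. Total: 12.

12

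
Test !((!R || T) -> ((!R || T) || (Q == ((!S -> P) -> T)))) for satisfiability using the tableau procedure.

Unsatisfiable

Initial set: {!((!R || T) -> ((!R || T) || (Q == ((!S -> P) -> T))))}.
!((!R || T) -> ((!R || T) || (Q == ((!S -> P) -> T)))): α-rule — add (!R || T), !((!R || T) || (Q == ((!S -> P) -> T))).
!((!R || T) || (Q == ((!S -> P) -> T))): α-rule — add !(!R || T), !(Q == ((!S -> P) -> T)).
!(!R || T): α-rule — add !!R, !T.
(!R || T): β-rule — branch into !R  //  T.
  branch 1 (add !R):
    × closes — contains both R and !R.
  branch 2 (add T):
    × closes — contains both T and !T.
All 2 branches close.
Every branch closed; the formula is unsatisfiable.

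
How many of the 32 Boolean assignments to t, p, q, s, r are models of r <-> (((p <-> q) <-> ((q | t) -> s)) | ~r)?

8

Initial set: {(r <-> (((p <-> q) <-> ((q | t) -> s)) | ~r))}.
(r <-> (((p <-> q) <-> ((q | t) -> s)) | ~r)): β-rule — branch into r, (((p <-> q) <-> ((q | t) -> s)) | ~r)  //  ~r, ~(((p <-> q) <-> ((q | t) -> s)) | ~r).
  branch 1 (add r, (((p <-> q) <-> ((q | t) -> s)) | ~r)):
    (((p <-> q) <-> ((q | t) -> s)) | ~r): β-rule — branch into ((p <-> q) <-> ((q | t) -> s))  //  ~r.
      branch 1.1 (add ((p <-> q) <-> ((q | t) -> s))):
        ((p <-> q) <-> ((q | t) -> s)): β-rule — branch into (p <-> q), ((q | t) -> s)  //  ~(p <-> q), ~((q | t) -> s).
          branch 1.1.1 (add (p <-> q), ((q | t) -> s)):
            (p <-> q): β-rule — branch into p, q  //  ~p, ~q.
              branch 1.1.1.1 (add p, q):
                ((q | t) -> s): β-rule — branch into ~(q | t)  //  s.
                  branch 1.1.1.1.1 (add ~(q | t)):
                    ~(q | t): α-rule — add ~q, ~t.
                    × closes — contains both q and ~q.
                  branch 1.1.1.1.2 (add s):
                    ○ open, literals {p=1, q=1, r=1, s=1}.
              branch 1.1.1.2 (add ~p, ~q):
                ((q | t) -> s): β-rule — branch into ~(q | t)  //  s.
                  branch 1.1.1.2.1 (add ~(q | t)):
                    ~(q | t): α-rule — add ~q, ~t.
                    ○ open, literals {p=0, q=0, r=1, t=0}.
                  branch 1.1.1.2.2 (add s):
                    ○ open, literals {p=0, q=0, r=1, s=1}.
          branch 1.1.2 (add ~(p <-> q), ~((q | t) -> s)):
            ~((q | t) -> s): α-rule — add (q | t), ~s.
            ~(p <-> q): β-rule — branch into p, ~q  //  ~p, q.
              branch 1.1.2.1 (add p, ~q):
                (q | t): β-rule — branch into q  //  t.
                  branch 1.1.2.1.1 (add q):
                    × closes — contains both q and ~q.
                  branch 1.1.2.1.2 (add t):
                    ○ open, literals {p=1, q=0, r=1, s=0, t=1}.
              branch 1.1.2.2 (add ~p, q):
                (q | t): β-rule — branch into q  //  t.
                  branch 1.1.2.2.1 (add q):
                    ○ open, literals {p=0, q=1, r=1, s=0}.
                  branch 1.1.2.2.2 (add t):
                    ○ open, literals {p=0, q=1, r=1, s=0, t=1}.
      branch 1.2 (add ~r):
        × closes — contains both r and ~r.
  branch 2 (add ~r, ~(((p <-> q) <-> ((q | t) -> s)) | ~r)):
    ~(((p <-> q) <-> ((q | t) -> s)) | ~r): α-rule — add ~((p <-> q) <-> ((q | t) -> s)), ~~r.
    × closes — contains both r and ~r.
4 branches closed, 6 open.
Each open branch fixes some atoms; the unmentioned ones are free. Counting distinct full assignments: branch {p=1, q=1, r=1, s=1} (t) contributes 2 new; branch {p=0, q=0, r=1, t=0} (s) contributes 2 new; branch {p=0, q=0, r=1, s=1} (t) contributes 1 new; branch {p=1, q=0, r=1, s=0, t=1} (none free) contributes 1 new; branch {p=0, q=1, r=1, s=0} (t) contributes 2 new; branch {p=0, q=1, r=1, s=0, t=1} (none free) contributes 0 new. Total: 8.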